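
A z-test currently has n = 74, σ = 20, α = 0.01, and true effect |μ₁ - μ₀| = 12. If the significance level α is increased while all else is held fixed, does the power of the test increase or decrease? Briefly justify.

Power increases: a larger α lowers the critical value, so more of the H₁ sampling distribution falls in the rejection region.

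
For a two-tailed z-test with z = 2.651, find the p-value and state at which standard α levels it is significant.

p = 2·P(Z > |2.651|) = 2·(1 - Φ(2.651)) ≈ 0.008. Significant at α = 0.1; Significant at α = 0.05; Significant at α = 0.01.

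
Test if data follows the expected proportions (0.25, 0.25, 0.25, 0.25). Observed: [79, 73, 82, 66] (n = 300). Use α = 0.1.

Expected: [75.0, 75.0, 75.0, 75.0]. χ² = 2.0. df = 3, critical = 6.251. Fail to reject H₀.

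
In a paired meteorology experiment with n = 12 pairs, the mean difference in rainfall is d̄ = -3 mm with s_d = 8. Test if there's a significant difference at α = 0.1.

t = d̄/(s_d/√n) = -3/(8/√12) = -1.299. df = 11, critical t = ±1.796. Fail to reject H₀.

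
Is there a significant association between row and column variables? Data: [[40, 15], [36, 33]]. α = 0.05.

χ² = 5.449. df = 1, critical = 3.841. Reject H₀. Variables are dependent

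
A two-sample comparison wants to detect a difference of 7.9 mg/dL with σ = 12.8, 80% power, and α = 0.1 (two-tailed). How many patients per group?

n per group = 2(z_α/2 + z_β)²σ²/d² = 2×(1.645 + 0.84)²×12.8²/7.9² = 32.4 → n = 33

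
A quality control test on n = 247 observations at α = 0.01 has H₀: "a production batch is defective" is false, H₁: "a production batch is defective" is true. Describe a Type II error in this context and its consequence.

Type II error: failing to reject H₀ when it is false — concluding that a production batch is defective is not supported when in fact it is. Consequence: shipping a defective batch — faulty products reach customers.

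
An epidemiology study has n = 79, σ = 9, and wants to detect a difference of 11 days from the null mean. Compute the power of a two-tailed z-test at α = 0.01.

SE = σ/√n = 9/√79 = 1.013. Non-centrality λ = d/SE = 11/1.013 = 10.863. Power ≈ Φ(λ - z_{α/2}) = Φ(10.863 - 2.576) = Φ(8.287) = 1.0.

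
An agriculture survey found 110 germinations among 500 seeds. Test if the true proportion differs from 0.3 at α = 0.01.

p̂ = 0.22, p₀ = 0.3. z = (p̂ - p₀)/√(p₀(1-p₀)/n) = -3.904. Critical: ±2.576. Reject H₀.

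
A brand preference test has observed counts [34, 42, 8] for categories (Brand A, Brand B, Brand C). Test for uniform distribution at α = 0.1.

Expected = 28 each. χ² = Σ(O-E)²/E = 22.571. df = 2, critical value = 4.605. Reject H₀.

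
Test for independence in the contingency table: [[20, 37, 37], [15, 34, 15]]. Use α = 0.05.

χ² = 4.619. df = 2, critical = 5.991. Fail to reject H₀. No evidence of dependence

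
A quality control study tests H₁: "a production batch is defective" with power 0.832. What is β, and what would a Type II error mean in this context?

β = 1 - power = 1 - 0.832 = 0.168. A Type II error is failing to reject H₀ when H₀ is false (false negative) — here, failing to conclude that a production batch is defective when in fact it is true. Consequence: shipping a defective batch — faulty products reach customers.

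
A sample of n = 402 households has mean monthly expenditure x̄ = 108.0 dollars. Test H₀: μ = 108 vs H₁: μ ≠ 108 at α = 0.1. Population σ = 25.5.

z = (x̄ - μ₀)/(σ/√n) = (108.0 - 108)/(25.5/√402) = 0.0. Critical value: ±1.645. Since |0.0| ≤ 1.645, Fail to reject H₀.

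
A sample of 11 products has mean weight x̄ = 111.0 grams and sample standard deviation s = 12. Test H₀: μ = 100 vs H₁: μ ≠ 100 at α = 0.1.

t = (x̄ - μ₀)/(s/√n) = (111.0 - 100)/(12/√11) = 3.04. df = 10, critical t = ±1.812. Reject H₀.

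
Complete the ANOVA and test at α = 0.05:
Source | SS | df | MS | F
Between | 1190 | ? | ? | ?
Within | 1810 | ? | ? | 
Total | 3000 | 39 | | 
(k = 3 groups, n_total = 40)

df_between = 2, df_within = 37. MS_between = 595.0, MS_within = 48.92. F = 12.163, F_crit ≈ 3.252. Reject H₀.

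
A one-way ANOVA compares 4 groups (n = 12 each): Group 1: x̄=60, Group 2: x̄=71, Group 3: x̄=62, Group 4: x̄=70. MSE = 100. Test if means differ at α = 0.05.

Grand mean = 65.75. SS_between = 1113.0, MS_between = 371.0. F = 3.71, F_crit ≈ 2.816. Reject H₀.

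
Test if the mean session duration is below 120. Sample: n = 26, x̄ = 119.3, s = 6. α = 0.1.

t = (119.3 - 120)/(6/√26) = -0.595, df = 25. Critical t = -1.316. Fail to reject H₀.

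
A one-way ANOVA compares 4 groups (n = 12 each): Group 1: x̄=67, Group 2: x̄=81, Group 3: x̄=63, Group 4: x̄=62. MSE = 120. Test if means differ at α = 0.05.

Grand mean = 68.25. SS_between = 2769.0, MS_between = 923.0. F = 7.692, F_crit ≈ 2.816. Reject H₀.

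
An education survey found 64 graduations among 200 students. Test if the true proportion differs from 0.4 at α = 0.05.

p̂ = 0.32, p₀ = 0.4. z = (p̂ - p₀)/√(p₀(1-p₀)/n) = -2.309. Critical: ±1.96. Reject H₀.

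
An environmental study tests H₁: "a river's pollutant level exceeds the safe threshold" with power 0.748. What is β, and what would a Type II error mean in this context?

β = 1 - power = 1 - 0.748 = 0.252. A Type II error is failing to reject H₀ when H₀ is false (false negative) — here, failing to conclude that a river's pollutant level exceeds the safe threshold when in fact it is true. Consequence: allowing unsafe pollution to continue.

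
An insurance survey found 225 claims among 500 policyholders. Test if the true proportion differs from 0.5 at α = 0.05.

p̂ = 0.45, p₀ = 0.5. z = (p̂ - p₀)/√(p₀(1-p₀)/n) = -2.236. Critical: ±1.96. Reject H₀.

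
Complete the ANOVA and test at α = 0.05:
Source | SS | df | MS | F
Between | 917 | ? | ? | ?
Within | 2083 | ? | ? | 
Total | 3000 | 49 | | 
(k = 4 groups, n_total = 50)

df_between = 3, df_within = 46. MS_between = 305.67, MS_within = 45.28. F = 6.75, F_crit ≈ 2.807. Reject H₀.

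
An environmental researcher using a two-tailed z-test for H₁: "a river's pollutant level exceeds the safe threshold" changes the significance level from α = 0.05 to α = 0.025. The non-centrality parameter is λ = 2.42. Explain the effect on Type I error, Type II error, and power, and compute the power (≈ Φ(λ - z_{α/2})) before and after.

Decreasing α from 0.05 to 0.025:
• Type I error rate decreases (α is the Type I rate by definition).
• Critical value moves from z_{α/2} = 1.96 to 2.241, so power = Φ(λ - z_{α/2}) goes from Φ(2.42 - 1.96) = 0.677 to Φ(2.42 - 2.241) = 0.571.
• Type II error rate β = 1 - power therefore increases (0.323 → 0.429).
Appropriate when false positives are costly — here, shutting down a compliant factory unnecessarily.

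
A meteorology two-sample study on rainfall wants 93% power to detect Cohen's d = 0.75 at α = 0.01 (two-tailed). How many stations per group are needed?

z_{α/2} = 2.576, z_β = Φ⁻¹(0.93) = 1.476. For medium effect (d = 0.75): n per group = 2(z_{α/2} + z_β)²/d² = 2(2.576 + 1.476)²/0.75² = 58.4 → 59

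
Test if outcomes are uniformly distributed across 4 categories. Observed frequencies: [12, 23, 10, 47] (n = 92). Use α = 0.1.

Expected = 23 each. χ² = Σ(O-E)²/E = 37.652. df = 3, critical value = 6.251. Reject H₀.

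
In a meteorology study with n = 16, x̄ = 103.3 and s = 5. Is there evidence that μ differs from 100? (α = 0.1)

t = (x̄ - μ₀)/(s/√n) = (103.3 - 100)/(5/√16) = 2.64. df = 15, critical t = ±1.753. Reject H₀.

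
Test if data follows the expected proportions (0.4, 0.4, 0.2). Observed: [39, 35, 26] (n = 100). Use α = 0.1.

Expected: [40.0, 40.0, 20.0]. χ² = 2.45. df = 2, critical = 4.605. Fail to reject H₀.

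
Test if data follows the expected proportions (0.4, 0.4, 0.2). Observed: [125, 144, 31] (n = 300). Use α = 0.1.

Expected: [120.0, 120.0, 60.0]. χ² = 19.025. df = 2, critical = 4.605. Reject H₀.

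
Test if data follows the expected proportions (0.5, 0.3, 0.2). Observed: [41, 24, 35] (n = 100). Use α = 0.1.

Expected: [50.0, 30.0, 20.0]. χ² = 14.07. df = 2, critical = 4.605. Reject H₀.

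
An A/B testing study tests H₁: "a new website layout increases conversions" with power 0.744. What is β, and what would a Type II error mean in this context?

β = 1 - power = 1 - 0.744 = 0.256. A Type II error is failing to reject H₀ when H₀ is false (false negative) — here, failing to conclude that a new website layout increases conversions when in fact it is true. Consequence: discarding a layout that would have improved conversions — lost revenue.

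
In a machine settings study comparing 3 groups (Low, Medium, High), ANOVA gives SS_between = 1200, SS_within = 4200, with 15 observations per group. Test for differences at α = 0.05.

df_between = 2, df_within = 42. F = MS_between/MS_within = 600.0/100.0 = 6.0. F_crit ≈ 3.22. Reject H₀. At least one mean differs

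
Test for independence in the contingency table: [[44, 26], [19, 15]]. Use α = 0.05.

χ² = 0.466. df = 1, critical = 3.841. Fail to reject H₀. No evidence of dependence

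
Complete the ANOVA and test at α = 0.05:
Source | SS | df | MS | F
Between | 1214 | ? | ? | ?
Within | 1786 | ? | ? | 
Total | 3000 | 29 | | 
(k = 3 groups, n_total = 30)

df_between = 2, df_within = 27. MS_between = 607.0, MS_within = 66.15. F = 9.176, F_crit ≈ 3.354. Reject H₀.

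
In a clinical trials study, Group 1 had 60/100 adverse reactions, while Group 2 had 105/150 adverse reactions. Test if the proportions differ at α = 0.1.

p̂₁ = 0.6, p̂₂ = 0.7, pooled p̂ = 0.66. z = -1.635. Critical: ±1.645. Fail to reject H₀.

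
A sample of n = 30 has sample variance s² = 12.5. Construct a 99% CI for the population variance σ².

df = 29. χ²_{0.005} = 52.336, χ²_{0.995} = 13.121. CI for σ² = ((n-1)s²/χ²_{α/2}, (n-1)s²/χ²_{1-α/2}) = (29·12.5/52.336, 29·12.5/13.121) = (6.93, 27.63)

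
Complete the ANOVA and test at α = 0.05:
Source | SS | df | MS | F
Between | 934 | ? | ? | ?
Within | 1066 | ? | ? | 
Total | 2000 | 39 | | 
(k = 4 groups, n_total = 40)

df_between = 3, df_within = 36. MS_between = 311.33, MS_within = 29.61. F = 10.514, F_crit ≈ 2.866. Reject H₀.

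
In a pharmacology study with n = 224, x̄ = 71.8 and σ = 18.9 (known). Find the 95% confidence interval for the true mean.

CI = x̄ ± z*(σ/√n) = 71.8 ± 1.96(18.9/√224) = 71.8 ± 2.48 = (69.32, 74.28)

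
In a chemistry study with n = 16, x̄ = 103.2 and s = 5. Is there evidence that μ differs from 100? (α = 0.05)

t = (x̄ - μ₀)/(s/√n) = (103.2 - 100)/(5/√16) = 2.56. df = 15, critical t = ±2.131. Reject H₀.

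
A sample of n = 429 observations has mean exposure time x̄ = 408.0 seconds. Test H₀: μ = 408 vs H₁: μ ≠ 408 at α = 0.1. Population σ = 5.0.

z = (x̄ - μ₀)/(σ/√n) = (408.0 - 408)/(5.0/√429) = 0.0. Critical value: ±1.645. Since |0.0| ≤ 1.645, Fail to reject H₀.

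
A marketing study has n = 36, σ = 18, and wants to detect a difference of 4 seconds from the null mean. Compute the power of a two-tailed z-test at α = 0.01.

SE = σ/√n = 18/√36 = 3.0. Non-centrality λ = d/SE = 4/3.0 = 1.333. Power ≈ Φ(λ - z_{α/2}) = Φ(1.333 - 2.576) = Φ(-1.243) = 0.107.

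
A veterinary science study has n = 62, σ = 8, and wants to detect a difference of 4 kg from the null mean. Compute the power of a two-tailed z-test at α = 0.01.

SE = σ/√n = 8/√62 = 1.016. Non-centrality λ = d/SE = 4/1.016 = 3.937. Power ≈ Φ(λ - z_{α/2}) = Φ(3.937 - 2.576) = Φ(1.361) = 0.913.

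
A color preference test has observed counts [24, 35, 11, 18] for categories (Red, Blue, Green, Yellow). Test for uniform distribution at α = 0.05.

Expected = 22 each. χ² = Σ(O-E)²/E = 14.091. df = 3, critical value = 7.815. Reject H₀.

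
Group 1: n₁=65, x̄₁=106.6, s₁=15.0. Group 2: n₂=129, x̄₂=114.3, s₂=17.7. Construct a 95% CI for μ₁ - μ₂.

Difference = -7.7. SE = √(15.0²/65 + 17.7²/129) = 2.427. CI = (-12.46, -2.94)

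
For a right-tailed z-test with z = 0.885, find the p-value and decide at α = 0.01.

p = P(Z > 0.885) = 1 - Φ(0.885) ≈ 0.1881. Since p ≥ 0.01, fail to reject H₀ (not significant) at α = 0.01.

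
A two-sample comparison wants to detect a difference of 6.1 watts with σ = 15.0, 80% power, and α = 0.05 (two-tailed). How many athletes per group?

n per group = 2(z_α/2 + z_β)²σ²/d² = 2×(1.96 + 0.84)²×15.0²/6.1² = 94.8 → n = 95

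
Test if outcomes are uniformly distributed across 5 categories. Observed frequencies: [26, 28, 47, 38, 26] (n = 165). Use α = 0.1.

Expected = 33 each. χ² = Σ(O-E)²/E = 10.424. df = 4, critical value = 7.779. Reject H₀.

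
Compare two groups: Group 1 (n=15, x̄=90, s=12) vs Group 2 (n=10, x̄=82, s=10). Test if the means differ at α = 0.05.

Pooled sp = 11.26. t = 1.74, df = 23. Critical t = ±2.069. Fail to reject H₀.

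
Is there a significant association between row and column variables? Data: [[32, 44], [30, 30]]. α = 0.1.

χ² = 0.842. df = 1, critical = 2.706. Fail to reject H₀. No evidence of dependence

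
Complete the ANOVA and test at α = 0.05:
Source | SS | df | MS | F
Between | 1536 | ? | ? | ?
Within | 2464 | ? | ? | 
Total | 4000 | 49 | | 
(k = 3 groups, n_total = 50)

df_between = 2, df_within = 47. MS_between = 768.0, MS_within = 52.43. F = 14.649, F_crit ≈ 3.195. Reject H₀.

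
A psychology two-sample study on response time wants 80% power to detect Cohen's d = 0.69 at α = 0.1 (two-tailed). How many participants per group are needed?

z_{α/2} = 1.645, z_β = Φ⁻¹(0.8) = 0.842. For medium effect (d = 0.69): n per group = 2(z_{α/2} + z_β)²/d² = 2(1.645 + 0.842)²/0.69² = 26.0 → 26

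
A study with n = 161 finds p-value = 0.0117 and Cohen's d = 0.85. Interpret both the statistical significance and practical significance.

Statistically significant (p = 0.0117 < 0.05). Cohen's d = 0.85 indicates a large effect size. Both statistical and practical significance should be considered.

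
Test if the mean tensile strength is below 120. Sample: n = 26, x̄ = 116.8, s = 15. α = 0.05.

t = (116.8 - 120)/(15/√26) = -1.088, df = 25. Critical t = -1.708. Fail to reject H₀.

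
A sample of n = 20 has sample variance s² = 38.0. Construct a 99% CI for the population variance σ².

df = 19. χ²_{0.005} = 38.582, χ²_{0.995} = 6.844. CI for σ² = ((n-1)s²/χ²_{α/2}, (n-1)s²/χ²_{1-α/2}) = (19·38.0/38.582, 19·38.0/6.844) = (18.71, 105.49)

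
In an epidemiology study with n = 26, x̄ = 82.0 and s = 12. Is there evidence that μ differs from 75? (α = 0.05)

t = (x̄ - μ₀)/(s/√n) = (82.0 - 75)/(12/√26) = 2.974. df = 25, critical t = ±2.06. Reject H₀.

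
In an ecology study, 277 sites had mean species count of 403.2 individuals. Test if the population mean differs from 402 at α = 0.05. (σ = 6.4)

z = (x̄ - μ₀)/(σ/√n) = (403.2 - 402)/(6.4/√277) = 3.121. Critical value: ±1.96. Since |3.121| > 1.96, Reject H₀.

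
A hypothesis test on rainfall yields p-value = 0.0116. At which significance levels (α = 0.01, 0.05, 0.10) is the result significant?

p = 0.0116. Significant at: α = 0.05, 0.1.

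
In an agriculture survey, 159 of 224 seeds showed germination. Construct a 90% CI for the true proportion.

p̂ = 0.71. CI = p̂ ± z*√(p̂(1-p̂)/n) = (0.66, 0.76)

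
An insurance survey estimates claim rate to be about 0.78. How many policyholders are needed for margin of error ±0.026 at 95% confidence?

n = z²p(1-p)/E² = 1.96²×0.78×0.22/0.026² = 975.2 → n = 976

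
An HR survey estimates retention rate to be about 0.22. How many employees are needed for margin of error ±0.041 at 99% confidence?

n = z²p(1-p)/E² = 2.576²×0.22×0.78/0.041² = 677.4 → n = 678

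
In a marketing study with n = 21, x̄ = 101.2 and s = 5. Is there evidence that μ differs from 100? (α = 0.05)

t = (x̄ - μ₀)/(s/√n) = (101.2 - 100)/(5/√21) = 1.1. df = 20, critical t = ±2.086. Fail to reject H₀.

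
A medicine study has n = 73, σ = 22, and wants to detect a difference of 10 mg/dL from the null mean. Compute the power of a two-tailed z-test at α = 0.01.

SE = σ/√n = 22/√73 = 2.575. Non-centrality λ = d/SE = 10/2.575 = 3.884. Power ≈ Φ(λ - z_{α/2}) = Φ(3.884 - 2.576) = Φ(1.308) = 0.905.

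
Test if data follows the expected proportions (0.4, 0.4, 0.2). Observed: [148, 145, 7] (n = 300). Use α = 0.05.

Expected: [120.0, 120.0, 60.0]. χ² = 58.558. df = 2, critical = 5.991. Reject H₀.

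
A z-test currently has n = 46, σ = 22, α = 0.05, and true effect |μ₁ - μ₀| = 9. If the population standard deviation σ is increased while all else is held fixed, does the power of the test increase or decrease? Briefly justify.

Power decreases: a larger σ inflates the standard error σ/√n, pulling the sampling distribution under H₁ back toward the critical value.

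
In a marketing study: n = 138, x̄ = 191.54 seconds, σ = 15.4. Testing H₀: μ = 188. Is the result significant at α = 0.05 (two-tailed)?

z = (191.54 - 188)/(15.4/√138) = 2.7. Since |z| > 1.96, significant at α = 0.05.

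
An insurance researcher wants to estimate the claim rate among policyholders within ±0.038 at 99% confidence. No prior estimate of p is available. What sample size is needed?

Conservative approach: use p = 0.5 (maximizes p(1-p) = 0.25). n = z²(0.25)/E² = 2.576²×0.25/0.038² = 1148.9 → n = 1149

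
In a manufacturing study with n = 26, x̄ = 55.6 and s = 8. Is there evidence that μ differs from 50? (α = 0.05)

t = (x̄ - μ₀)/(s/√n) = (55.6 - 50)/(8/√26) = 3.569. df = 25, critical t = ±2.06. Reject H₀.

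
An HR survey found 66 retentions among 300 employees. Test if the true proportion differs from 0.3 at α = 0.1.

p̂ = 0.22, p₀ = 0.3. z = (p̂ - p₀)/√(p₀(1-p₀)/n) = -3.024. Critical: ±1.645. Reject H₀.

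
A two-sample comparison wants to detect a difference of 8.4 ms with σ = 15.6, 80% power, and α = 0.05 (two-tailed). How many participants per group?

n per group = 2(z_α/2 + z_β)²σ²/d² = 2×(1.96 + 0.84)²×15.6²/8.4² = 54.1 → n = 55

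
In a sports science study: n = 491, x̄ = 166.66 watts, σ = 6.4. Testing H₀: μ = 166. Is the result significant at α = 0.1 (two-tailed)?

z = (166.66 - 166)/(6.4/√491) = 2.285. Since |z| > 1.645, significant at α = 0.1.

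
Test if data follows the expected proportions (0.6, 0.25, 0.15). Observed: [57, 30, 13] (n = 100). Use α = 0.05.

Expected: [60.0, 25.0, 15.0]. χ² = 1.417. df = 2, critical = 5.991. Fail to reject H₀.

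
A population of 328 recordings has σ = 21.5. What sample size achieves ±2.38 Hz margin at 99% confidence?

Without FPC: n₀ = (2.576×21.5/2.38)² = 541.52. With FPC: n = n₀N/(n₀+N-1) = 204.5 → n = 205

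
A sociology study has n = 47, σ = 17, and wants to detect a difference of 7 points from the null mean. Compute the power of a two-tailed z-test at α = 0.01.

SE = σ/√n = 17/√47 = 2.48. Non-centrality λ = d/SE = 7/2.48 = 2.823. Power ≈ Φ(λ - z_{α/2}) = Φ(2.823 - 2.576) = Φ(0.247) = 0.598.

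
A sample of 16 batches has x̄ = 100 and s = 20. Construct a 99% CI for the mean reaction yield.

CI = x̄ ± t*(s/√n) = 100 ± 2.947(20/√16) = (85.27, 114.73)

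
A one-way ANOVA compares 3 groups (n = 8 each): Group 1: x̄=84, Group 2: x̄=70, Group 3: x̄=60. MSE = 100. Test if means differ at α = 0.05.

Grand mean = 71.33. SS_between = 2325.33, MS_between = 1162.67. F = 11.627, F_crit ≈ 3.467. Reject H₀.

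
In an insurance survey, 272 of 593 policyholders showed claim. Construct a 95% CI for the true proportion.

p̂ = 0.459. CI = p̂ ± z*√(p̂(1-p̂)/n) = (0.419, 0.499)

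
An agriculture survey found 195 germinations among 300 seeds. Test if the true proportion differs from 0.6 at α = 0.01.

p̂ = 0.65, p₀ = 0.6. z = (p̂ - p₀)/√(p₀(1-p₀)/n) = 1.768. Critical: ±2.576. Fail to reject H₀.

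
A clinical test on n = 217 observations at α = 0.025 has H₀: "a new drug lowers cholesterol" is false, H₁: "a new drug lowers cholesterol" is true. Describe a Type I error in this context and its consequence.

Type I error: rejecting H₀ when it is true — concluding that a new drug lowers cholesterol when in fact it is not. Consequence: approving an ineffective drug — patients take a useless medication and may skip effective alternatives.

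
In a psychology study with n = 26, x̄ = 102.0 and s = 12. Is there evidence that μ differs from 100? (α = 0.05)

t = (x̄ - μ₀)/(s/√n) = (102.0 - 100)/(12/√26) = 0.85. df = 25, critical t = ±2.06. Fail to reject H₀.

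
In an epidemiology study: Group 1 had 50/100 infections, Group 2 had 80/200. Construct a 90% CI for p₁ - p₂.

p̂₁ = 0.5, p̂₂ = 0.4. Difference = 0.1. CI = (-0.0, 0.2)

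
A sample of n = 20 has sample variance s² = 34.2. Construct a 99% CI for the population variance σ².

df = 19. χ²_{0.005} = 38.582, χ²_{0.995} = 6.844. CI for σ² = ((n-1)s²/χ²_{α/2}, (n-1)s²/χ²_{1-α/2}) = (19·34.2/38.582, 19·34.2/6.844) = (16.84, 94.94)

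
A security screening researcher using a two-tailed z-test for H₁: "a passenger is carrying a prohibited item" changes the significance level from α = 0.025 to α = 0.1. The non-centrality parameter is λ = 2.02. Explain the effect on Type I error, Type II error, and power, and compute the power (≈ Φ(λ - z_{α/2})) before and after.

Increasing α from 0.025 to 0.1:
• Type I error rate increases (α is the Type I rate by definition).
• Critical value moves from z_{α/2} = 2.241 to 1.645, so power = Φ(λ - z_{α/2}) goes from Φ(2.02 - 2.241) = 0.413 to Φ(2.02 - 1.645) = 0.646.
• Type II error rate β = 1 - power therefore decreases (0.587 → 0.354).
Appropriate when false negatives are costly — here, letting a prohibited item through — security breach.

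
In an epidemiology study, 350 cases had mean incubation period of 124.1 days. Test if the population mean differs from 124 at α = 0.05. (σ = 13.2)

z = (x̄ - μ₀)/(σ/√n) = (124.1 - 124)/(13.2/√350) = 0.142. Critical value: ±1.96. Since |0.142| ≤ 1.96, Fail to reject H₀.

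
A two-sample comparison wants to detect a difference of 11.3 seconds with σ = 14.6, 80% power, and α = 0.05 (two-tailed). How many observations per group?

n per group = 2(z_α/2 + z_β)²σ²/d² = 2×(1.96 + 0.84)²×14.6²/11.3² = 26.2 → n = 27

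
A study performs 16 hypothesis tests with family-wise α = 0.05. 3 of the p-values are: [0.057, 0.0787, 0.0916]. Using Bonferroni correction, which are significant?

Bonferroni α = 0.05/16 = 0.00313. None of the given p-values are significant.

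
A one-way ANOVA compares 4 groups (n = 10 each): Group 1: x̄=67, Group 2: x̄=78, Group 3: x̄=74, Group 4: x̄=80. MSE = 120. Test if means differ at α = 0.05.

Grand mean = 74.75. SS_between = 987.5, MS_between = 329.17. F = 2.743, F_crit ≈ 2.866. Fail to reject H₀.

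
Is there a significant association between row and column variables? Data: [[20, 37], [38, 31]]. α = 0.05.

χ² = 5.018. df = 1, critical = 3.841. Reject H₀. Variables are dependent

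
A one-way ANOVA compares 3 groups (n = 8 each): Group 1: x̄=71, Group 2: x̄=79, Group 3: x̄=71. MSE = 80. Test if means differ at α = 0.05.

Grand mean = 73.67. SS_between = 341.33, MS_between = 170.67. F = 2.133, F_crit ≈ 3.467. Fail to reject H₀.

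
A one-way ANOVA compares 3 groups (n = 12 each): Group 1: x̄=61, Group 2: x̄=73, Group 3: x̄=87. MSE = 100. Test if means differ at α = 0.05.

Grand mean = 73.67. SS_between = 4064.0, MS_between = 2032.0. F = 20.32, F_crit ≈ 3.285. Reject H₀.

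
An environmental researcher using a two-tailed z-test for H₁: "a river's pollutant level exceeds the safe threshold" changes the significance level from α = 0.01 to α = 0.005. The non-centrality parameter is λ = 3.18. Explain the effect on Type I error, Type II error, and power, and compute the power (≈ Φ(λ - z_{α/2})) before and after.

Decreasing α from 0.01 to 0.005:
• Type I error rate decreases (α is the Type I rate by definition).
• Critical value moves from z_{α/2} = 2.576 to 2.807, so power = Φ(λ - z_{α/2}) goes from Φ(3.18 - 2.576) = 0.727 to Φ(3.18 - 2.807) = 0.645.
• Type II error rate β = 1 - power therefore increases (0.273 → 0.355).
Appropriate when false positives are costly — here, shutting down a compliant factory unnecessarily.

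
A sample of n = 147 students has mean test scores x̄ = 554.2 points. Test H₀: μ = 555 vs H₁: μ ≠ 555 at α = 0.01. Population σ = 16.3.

z = (x̄ - μ₀)/(σ/√n) = (554.2 - 555)/(16.3/√147) = -0.595. Critical value: ±2.576. Since |-0.595| ≤ 2.576, Fail to reject H₀.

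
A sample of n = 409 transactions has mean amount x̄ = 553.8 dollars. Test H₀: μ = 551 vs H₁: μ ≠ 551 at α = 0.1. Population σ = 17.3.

z = (x̄ - μ₀)/(σ/√n) = (553.8 - 551)/(17.3/√409) = 3.273. Critical value: ±1.645. Since |3.273| > 1.645, Reject H₀.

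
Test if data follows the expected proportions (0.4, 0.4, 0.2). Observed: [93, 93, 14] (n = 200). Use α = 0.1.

Expected: [80.0, 80.0, 40.0]. χ² = 21.125. df = 2, critical = 4.605. Reject H₀.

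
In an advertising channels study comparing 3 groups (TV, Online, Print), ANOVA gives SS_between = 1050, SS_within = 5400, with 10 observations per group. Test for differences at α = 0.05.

df_between = 2, df_within = 27. F = MS_between/MS_within = 525.0/200.0 = 2.625. F_crit ≈ 3.354. Fail to reject H₀.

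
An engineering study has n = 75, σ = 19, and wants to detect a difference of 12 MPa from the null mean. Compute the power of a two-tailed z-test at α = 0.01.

SE = σ/√n = 19/√75 = 2.194. Non-centrality λ = d/SE = 12/2.194 = 5.47. Power ≈ Φ(λ - z_{α/2}) = Φ(5.47 - 2.576) = Φ(2.894) = 0.998.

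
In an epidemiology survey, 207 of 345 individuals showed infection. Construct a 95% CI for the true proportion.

p̂ = 0.6. CI = p̂ ± z*√(p̂(1-p̂)/n) = (0.548, 0.652)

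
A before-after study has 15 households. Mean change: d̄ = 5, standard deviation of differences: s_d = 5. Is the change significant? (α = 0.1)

t = d̄/(s_d/√n) = 5/(5/√15) = 3.873. df = 14, critical t = ±1.761. Reject H₀.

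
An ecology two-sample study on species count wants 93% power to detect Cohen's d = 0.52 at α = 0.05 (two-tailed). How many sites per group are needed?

z_{α/2} = 1.96, z_β = Φ⁻¹(0.93) = 1.476. For medium effect (d = 0.52): n per group = 2(z_{α/2} + z_β)²/d² = 2(1.96 + 1.476)²/0.52² = 87.3 → 88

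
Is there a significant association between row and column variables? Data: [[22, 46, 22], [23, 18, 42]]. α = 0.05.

χ² = 18.269. df = 2, critical = 5.991. Reject H₀. Variables are dependent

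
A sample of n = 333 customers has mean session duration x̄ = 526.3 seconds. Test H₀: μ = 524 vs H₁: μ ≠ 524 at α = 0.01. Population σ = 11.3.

z = (x̄ - μ₀)/(σ/√n) = (526.3 - 524)/(11.3/√333) = 3.714. Critical value: ±2.576. Since |3.714| > 2.576, Reject H₀.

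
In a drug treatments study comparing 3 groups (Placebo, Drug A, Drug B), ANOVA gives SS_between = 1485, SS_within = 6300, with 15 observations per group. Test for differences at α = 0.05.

df_between = 2, df_within = 42. F = MS_between/MS_within = 742.5/150.0 = 4.95. F_crit ≈ 3.22. Reject H₀. At least one mean differs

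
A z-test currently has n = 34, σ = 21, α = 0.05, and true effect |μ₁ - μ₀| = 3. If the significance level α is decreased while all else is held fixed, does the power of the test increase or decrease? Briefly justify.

Power decreases: a smaller α raises the critical value, so less of the H₁ sampling distribution falls in the rejection region.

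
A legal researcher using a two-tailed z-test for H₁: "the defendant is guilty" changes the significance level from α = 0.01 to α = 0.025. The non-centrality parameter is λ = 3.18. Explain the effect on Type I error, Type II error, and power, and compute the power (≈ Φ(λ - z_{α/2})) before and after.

Increasing α from 0.01 to 0.025:
• Type I error rate increases (α is the Type I rate by definition).
• Critical value moves from z_{α/2} = 2.576 to 2.241, so power = Φ(λ - z_{α/2}) goes from Φ(3.18 - 2.576) = 0.727 to Φ(3.18 - 2.241) = 0.826.
• Type II error rate β = 1 - power therefore decreases (0.273 → 0.174).
Appropriate when false negatives are costly — here, acquitting a guilty person.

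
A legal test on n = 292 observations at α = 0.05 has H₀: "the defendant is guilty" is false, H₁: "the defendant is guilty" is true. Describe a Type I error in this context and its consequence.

Type I error: rejecting H₀ when it is true — concluding that the defendant is guilty when in fact it is not. Consequence: convicting an innocent person.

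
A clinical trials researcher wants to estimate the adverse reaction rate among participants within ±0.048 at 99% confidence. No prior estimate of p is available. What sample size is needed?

Conservative approach: use p = 0.5 (maximizes p(1-p) = 0.25). n = z²(0.25)/E² = 2.576²×0.25/0.048² = 720.03 → n = 721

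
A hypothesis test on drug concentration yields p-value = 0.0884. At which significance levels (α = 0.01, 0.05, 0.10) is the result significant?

p = 0.0884. Significant at: α = 0.1.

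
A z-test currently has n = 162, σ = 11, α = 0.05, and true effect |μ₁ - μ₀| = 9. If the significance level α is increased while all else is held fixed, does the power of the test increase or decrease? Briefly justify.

Power increases: a larger α lowers the critical value, so more of the H₁ sampling distribution falls in the rejection region.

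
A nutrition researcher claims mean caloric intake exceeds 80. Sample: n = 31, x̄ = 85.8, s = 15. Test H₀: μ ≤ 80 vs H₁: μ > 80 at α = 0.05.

t = (85.8 - 80)/(15/√31) = 2.153, df = 30. Critical t = 1.697. Reject H₀.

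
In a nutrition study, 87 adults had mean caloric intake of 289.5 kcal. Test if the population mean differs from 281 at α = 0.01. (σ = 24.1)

z = (x̄ - μ₀)/(σ/√n) = (289.5 - 281)/(24.1/√87) = 3.29. Critical value: ±2.576. Since |3.29| > 2.576, Reject H₀.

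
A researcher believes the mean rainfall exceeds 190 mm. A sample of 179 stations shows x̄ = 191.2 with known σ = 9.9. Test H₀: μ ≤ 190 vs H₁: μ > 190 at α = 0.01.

z = 1.622. Critical value: 2.33. Fail to reject H₀.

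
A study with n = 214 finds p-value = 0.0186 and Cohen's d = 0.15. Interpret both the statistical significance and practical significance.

Statistically significant (p = 0.0186 < 0.05). Cohen's d = 0.15 indicates a very small effect size. Both statistical and practical significance should be considered.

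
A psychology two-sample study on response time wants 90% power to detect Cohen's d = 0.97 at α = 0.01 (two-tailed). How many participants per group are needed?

z_{α/2} = 2.576, z_β = Φ⁻¹(0.9) = 1.282. For large effect (d = 0.97): n per group = 2(z_{α/2} + z_β)²/d² = 2(2.576 + 1.282)²/0.97² = 31.6 → 32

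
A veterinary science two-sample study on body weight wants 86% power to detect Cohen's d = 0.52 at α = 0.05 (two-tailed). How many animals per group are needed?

z_{α/2} = 1.96, z_β = Φ⁻¹(0.86) = 1.08. For medium effect (d = 0.52): n per group = 2(z_{α/2} + z_β)²/d² = 2(1.96 + 1.08)²/0.52² = 68.4 → 69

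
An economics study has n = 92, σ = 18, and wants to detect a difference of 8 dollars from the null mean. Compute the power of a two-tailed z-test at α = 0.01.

SE = σ/√n = 18/√92 = 1.877. Non-centrality λ = d/SE = 8/1.877 = 4.263. Power ≈ Φ(λ - z_{α/2}) = Φ(4.263 - 2.576) = Φ(1.687) = 0.954.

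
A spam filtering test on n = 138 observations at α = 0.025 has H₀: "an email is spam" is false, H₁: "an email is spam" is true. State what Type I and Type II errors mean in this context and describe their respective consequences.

Type I (false positive): concluding that an email is spam when it is not — a legitimate email is sent to the spam folder and the user misses it. Type II (false negative): failing to conclude that an email is spam when it is — a spam email lands in the inbox. Which is costlier depends on domain priorities and is a judgement call rather than a statistical fact.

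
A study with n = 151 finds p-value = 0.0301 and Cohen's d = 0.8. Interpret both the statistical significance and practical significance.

Statistically significant (p = 0.0301 < 0.05). Cohen's d = 0.8 indicates a large effect size. Both statistical and practical significance should be considered.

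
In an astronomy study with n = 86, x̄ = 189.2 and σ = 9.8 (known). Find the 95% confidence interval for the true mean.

CI = x̄ ± z*(σ/√n) = 189.2 ± 1.96(9.8/√86) = 189.2 ± 2.07 = (187.13, 191.27)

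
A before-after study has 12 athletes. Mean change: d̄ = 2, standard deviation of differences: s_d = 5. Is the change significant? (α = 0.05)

t = d̄/(s_d/√n) = 2/(5/√12) = 1.386. df = 11, critical t = ±2.201. Fail to reject H₀.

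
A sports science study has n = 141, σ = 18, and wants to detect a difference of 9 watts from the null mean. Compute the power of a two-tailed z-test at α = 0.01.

SE = σ/√n = 18/√141 = 1.516. Non-centrality λ = d/SE = 9/1.516 = 5.937. Power ≈ Φ(λ - z_{α/2}) = Φ(5.937 - 2.576) = Φ(3.361) = 1.0.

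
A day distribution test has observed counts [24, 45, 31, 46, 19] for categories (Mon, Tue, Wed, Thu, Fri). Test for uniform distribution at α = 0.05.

Expected = 33 each. χ² = Σ(O-E)²/E = 18.0. df = 4, critical value = 9.488. Reject H₀.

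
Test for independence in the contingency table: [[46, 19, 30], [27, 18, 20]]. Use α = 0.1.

χ² = 1.396. df = 2, critical = 4.605. Fail to reject H₀. No evidence of dependence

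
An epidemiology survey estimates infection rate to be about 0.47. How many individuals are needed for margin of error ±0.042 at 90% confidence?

n = z²p(1-p)/E² = 1.645²×0.47×0.53/0.042² = 382.1 → n = 383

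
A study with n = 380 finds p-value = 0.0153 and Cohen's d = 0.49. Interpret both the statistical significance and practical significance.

Statistically significant (p = 0.0153 < 0.05). Cohen's d = 0.49 indicates a small effect size. Both statistical and practical significance should be considered.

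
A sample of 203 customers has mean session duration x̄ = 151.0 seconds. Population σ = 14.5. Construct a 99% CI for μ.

CI = x̄ ± z*(σ/√n) = 151.0 ± 2.576(14.5/√203) = 151.0 ± 2.62 = (148.38, 153.62)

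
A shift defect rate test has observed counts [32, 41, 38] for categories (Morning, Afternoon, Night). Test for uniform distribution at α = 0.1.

Expected = 37 each. χ² = Σ(O-E)²/E = 1.135. df = 2, critical value = 4.605. Fail to reject H₀.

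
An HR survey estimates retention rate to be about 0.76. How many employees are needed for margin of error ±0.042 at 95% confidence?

n = z²p(1-p)/E² = 1.96²×0.76×0.24/0.042² = 397.2 → n = 398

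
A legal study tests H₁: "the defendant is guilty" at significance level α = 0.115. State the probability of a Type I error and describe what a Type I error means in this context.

P(Type I error) = α = 0.115. A Type I error is rejecting H₀ when H₀ is actually true (false positive) — here, concluding that the defendant is guilty when in fact this is not the case. Consequence: convicting an innocent person.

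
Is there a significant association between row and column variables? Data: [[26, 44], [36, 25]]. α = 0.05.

χ² = 6.256. df = 1, critical = 3.841. Reject H₀. Variables are dependent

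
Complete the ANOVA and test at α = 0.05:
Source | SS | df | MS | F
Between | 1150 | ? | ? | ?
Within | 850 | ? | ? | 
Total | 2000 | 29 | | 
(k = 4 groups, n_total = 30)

df_between = 3, df_within = 26. MS_between = 383.33, MS_within = 32.69. F = 11.725, F_crit ≈ 2.975. Reject H₀.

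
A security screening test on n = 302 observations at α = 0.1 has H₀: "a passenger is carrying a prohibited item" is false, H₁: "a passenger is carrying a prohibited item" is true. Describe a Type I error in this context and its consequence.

Type I error: rejecting H₀ when it is true — concluding that a passenger is carrying a prohibited item when in fact it is not. Consequence: detaining an innocent passenger — delay and inconvenience.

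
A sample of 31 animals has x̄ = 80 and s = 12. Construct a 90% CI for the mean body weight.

CI = x̄ ± t*(s/√n) = 80 ± 1.697(12/√31) = (76.34, 83.66)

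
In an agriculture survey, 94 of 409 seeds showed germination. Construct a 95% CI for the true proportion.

p̂ = 0.23. CI = p̂ ± z*√(p̂(1-p̂)/n) = (0.189, 0.271)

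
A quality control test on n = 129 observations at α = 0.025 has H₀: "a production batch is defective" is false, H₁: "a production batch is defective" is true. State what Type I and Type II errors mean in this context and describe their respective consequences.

Type I (false positive): concluding that a production batch is defective when it is not — scrapping a good batch — wasted material and cost for no reason. Type II (false negative): failing to conclude that a production batch is defective when it is — shipping a defective batch — faulty products reach customers. Which is costlier depends on domain priorities and is a judgement call rather than a statistical fact.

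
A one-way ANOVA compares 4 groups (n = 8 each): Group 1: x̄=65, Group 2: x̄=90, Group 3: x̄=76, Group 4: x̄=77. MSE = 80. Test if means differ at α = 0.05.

Grand mean = 77.0. SS_between = 2512.0, MS_between = 837.33. F = 10.467, F_crit ≈ 2.947. Reject H₀.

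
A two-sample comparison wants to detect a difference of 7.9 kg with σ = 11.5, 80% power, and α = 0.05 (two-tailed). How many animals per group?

n per group = 2(z_α/2 + z_β)²σ²/d² = 2×(1.96 + 0.84)²×11.5²/7.9² = 33.2 → n = 34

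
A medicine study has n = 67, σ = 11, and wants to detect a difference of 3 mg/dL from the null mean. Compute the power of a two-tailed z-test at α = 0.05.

SE = σ/√n = 11/√67 = 1.344. Non-centrality λ = d/SE = 3/1.344 = 2.232. Power ≈ Φ(λ - z_{α/2}) = Φ(2.232 - 1.96) = Φ(0.272) = 0.607.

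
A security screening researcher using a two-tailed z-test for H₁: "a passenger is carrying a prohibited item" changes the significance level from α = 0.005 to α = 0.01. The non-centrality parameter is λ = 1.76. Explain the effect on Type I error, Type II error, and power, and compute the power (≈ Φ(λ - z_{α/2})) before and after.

Increasing α from 0.005 to 0.01:
• Type I error rate increases (α is the Type I rate by definition).
• Critical value moves from z_{α/2} = 2.807 to 2.576, so power = Φ(λ - z_{α/2}) goes from Φ(1.76 - 2.807) = 0.148 to Φ(1.76 - 2.576) = 0.207.
• Type II error rate β = 1 - power therefore decreases (0.852 → 0.793).
Appropriate when false negatives are costly — here, letting a prohibited item through — security breach.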